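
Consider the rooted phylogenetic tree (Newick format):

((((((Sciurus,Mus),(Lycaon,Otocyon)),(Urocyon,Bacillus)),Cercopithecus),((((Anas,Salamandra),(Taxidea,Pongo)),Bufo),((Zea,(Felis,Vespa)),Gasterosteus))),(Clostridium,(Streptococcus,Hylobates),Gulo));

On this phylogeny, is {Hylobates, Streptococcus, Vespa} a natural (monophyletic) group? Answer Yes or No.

The MRCA of the listed taxa is the root, so the smallest clade containing them is the whole tree.
That clade also contains Anas, Bacillus, Bufo, Cercopithecus, Clostridium, Felis, Gasterosteus, Gulo, Lycaon, Mus, Otocyon, Pongo, Salamandra, Sciurus, Taxidea, Urocyon, Zea, which are not in the proposed group, so the group is not monophyletic.

No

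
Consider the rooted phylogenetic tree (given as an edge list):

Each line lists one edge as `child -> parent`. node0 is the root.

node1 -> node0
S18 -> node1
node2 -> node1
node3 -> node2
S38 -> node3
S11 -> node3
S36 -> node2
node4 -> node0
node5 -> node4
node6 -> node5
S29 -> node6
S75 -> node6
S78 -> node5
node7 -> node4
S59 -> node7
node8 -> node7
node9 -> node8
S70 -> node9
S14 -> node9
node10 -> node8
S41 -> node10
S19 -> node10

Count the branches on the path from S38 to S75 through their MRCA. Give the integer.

8

The MRCA of S38 and S75 is the root of the tree.
From S38 up to that node: 4 branches. From S75 up to the same node: 4 branches. Total: 4 + 4 = 8.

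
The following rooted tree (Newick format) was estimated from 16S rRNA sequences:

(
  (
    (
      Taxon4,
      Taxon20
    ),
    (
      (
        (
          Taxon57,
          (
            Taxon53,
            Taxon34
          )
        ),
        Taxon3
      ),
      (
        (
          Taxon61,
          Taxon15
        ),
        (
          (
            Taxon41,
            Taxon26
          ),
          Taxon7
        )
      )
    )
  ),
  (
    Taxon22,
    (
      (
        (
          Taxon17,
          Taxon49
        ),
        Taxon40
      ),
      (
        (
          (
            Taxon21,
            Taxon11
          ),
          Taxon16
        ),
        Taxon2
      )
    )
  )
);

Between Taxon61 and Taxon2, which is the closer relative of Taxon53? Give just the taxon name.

Taxon61

The MRCA of Taxon53 and Taxon61 subtends (((Taxon57,(Taxon53,Taxon34)),Taxon3),((Taxon61,Taxon15),((Taxon41,Taxon26),Taxon7))) (9 taxa).
The MRCA of Taxon53 and Taxon2 is the root, subtending the entire tree (19 taxa).
The first is nested inside the second, so Taxon53 shares a more recent common ancestor with Taxon61.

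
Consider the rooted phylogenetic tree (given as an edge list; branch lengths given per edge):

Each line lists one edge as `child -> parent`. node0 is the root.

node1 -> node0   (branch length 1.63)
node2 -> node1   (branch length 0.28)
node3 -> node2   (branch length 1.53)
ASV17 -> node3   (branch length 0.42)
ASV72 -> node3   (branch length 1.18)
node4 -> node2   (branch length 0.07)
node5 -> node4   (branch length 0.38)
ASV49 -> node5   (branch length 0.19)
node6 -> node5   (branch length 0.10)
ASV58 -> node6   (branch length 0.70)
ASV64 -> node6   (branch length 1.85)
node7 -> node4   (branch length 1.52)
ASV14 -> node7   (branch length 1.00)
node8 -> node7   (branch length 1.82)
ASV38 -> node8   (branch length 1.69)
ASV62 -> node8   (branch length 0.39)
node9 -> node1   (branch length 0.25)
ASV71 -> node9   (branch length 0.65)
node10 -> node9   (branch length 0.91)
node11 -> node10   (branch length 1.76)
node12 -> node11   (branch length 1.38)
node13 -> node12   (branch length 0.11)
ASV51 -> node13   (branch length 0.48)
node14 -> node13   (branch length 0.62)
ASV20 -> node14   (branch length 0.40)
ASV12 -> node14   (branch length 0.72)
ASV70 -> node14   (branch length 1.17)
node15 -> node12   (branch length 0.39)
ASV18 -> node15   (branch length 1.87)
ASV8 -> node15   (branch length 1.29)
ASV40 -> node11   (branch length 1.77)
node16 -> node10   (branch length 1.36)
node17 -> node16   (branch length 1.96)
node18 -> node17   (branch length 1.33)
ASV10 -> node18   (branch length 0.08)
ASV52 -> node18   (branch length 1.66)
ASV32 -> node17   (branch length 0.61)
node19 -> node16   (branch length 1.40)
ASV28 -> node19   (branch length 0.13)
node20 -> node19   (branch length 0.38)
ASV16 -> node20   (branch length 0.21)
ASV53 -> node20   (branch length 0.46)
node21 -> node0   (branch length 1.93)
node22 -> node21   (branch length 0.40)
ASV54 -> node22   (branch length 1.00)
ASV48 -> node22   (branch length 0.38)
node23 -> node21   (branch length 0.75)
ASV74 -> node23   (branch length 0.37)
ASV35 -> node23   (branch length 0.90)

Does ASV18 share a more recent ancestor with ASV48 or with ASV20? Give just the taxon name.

The MRCA of ASV18 and ASV20 subtends ((ASV51,(ASV20,ASV12,ASV70)),(ASV18,ASV8)) (6 taxa).
The MRCA of ASV18 and ASV48 is the root, subtending the entire tree (26 taxa).
The first is nested inside the second, so ASV18 shares a more recent common ancestor with ASV20.

ASV20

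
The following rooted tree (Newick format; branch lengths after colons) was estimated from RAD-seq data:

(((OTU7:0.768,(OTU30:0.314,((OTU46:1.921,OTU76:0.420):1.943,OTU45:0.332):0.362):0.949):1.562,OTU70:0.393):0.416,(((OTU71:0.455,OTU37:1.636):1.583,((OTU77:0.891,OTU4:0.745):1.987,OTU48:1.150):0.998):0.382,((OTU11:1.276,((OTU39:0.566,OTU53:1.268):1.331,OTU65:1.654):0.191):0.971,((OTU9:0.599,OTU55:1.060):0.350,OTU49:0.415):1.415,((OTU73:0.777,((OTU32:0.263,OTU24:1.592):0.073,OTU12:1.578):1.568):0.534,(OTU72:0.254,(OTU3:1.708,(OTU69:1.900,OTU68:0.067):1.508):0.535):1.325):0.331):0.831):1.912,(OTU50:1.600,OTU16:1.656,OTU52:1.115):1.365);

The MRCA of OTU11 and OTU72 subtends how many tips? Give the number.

The MRCA of OTU11 and OTU72 is the node subtending ((OTU11,((OTU39,OTU53),OTU65)),((OTU9,OTU55),OTU49),((OTU73,((OTU32,OTU24),OTU12)),(OTU72,(OTU3,(OTU69,OTU68))))).
That clade contains 15 terminal taxa: OTU11, OTU12, OTU24, OTU3, OTU32, OTU39, OTU49, OTU53, OTU55, OTU65, OTU68, OTU69, OTU72, OTU73, OTU9.

15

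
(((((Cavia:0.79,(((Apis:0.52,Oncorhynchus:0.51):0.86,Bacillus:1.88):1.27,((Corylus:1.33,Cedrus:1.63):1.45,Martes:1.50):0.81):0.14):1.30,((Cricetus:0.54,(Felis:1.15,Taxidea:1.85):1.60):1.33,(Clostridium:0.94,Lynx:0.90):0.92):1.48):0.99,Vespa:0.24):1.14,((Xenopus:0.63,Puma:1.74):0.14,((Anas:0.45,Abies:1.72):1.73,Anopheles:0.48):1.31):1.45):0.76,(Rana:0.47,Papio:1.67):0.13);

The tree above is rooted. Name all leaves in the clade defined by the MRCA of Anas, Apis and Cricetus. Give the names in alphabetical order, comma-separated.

Tracing Anas: it sits inside (Anas,Abies).
Tracing Apis: it sits inside (Apis,Oncorhynchus).
Tracing Cricetus: it sits inside (Cricetus,(Felis,Taxidea)).
The smallest clade enclosing all 3 is ((((Cavia,(((Apis,Oncorhynchus),Bacillus),((Corylus,Cedrus),Martes))),((Cricetus,(Felis,Taxidea)),(Clostridium,Lynx))),Vespa),((Xenopus,Puma),((Anas,Abies),Anopheles))); the answer is its 18 terminal taxa in alphabetical order.

Abies, Anas, Anopheles, Apis, Bacillus, Cavia, Cedrus, Clostridium, Corylus, Cricetus, Felis, Lynx, Martes, Oncorhynchus, Puma, Taxidea, Vespa, Xenopus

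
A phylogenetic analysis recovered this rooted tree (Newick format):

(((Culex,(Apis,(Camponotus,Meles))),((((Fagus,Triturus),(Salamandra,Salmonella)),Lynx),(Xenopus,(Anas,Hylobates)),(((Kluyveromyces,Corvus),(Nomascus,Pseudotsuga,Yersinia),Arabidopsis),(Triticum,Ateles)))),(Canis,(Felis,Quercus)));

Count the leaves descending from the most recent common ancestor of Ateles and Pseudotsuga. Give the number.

8

The MRCA of Ateles and Pseudotsuga is the node subtending (((Kluyveromyces,Corvus),(Nomascus,Pseudotsuga,Yersinia),Arabidopsis),(Triticum,Ateles)).
That clade contains 8 terminal taxa: Arabidopsis, Ateles, Corvus, Kluyveromyces, Nomascus, Pseudotsuga, Triticum, Yersinia.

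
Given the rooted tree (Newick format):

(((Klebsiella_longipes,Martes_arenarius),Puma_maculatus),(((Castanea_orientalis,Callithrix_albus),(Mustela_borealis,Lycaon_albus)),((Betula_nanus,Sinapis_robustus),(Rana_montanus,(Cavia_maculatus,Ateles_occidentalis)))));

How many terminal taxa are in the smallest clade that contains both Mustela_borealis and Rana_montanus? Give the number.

9

The MRCA of Mustela_borealis and Rana_montanus is the node subtending (((Castanea_orientalis,Callithrix_albus),(Mustela_borealis,Lycaon_albus)),((Betula_nanus,Sinapis_robustus),(Rana_montanus,(Cavia_maculatus,Ateles_occidentalis)))).
That clade contains 9 terminal taxa: Ateles_occidentalis, Betula_nanus, Callithrix_albus, Castanea_orientalis, Cavia_maculatus, Lycaon_albus, Mustela_borealis, Rana_montanus, Sinapis_robustus.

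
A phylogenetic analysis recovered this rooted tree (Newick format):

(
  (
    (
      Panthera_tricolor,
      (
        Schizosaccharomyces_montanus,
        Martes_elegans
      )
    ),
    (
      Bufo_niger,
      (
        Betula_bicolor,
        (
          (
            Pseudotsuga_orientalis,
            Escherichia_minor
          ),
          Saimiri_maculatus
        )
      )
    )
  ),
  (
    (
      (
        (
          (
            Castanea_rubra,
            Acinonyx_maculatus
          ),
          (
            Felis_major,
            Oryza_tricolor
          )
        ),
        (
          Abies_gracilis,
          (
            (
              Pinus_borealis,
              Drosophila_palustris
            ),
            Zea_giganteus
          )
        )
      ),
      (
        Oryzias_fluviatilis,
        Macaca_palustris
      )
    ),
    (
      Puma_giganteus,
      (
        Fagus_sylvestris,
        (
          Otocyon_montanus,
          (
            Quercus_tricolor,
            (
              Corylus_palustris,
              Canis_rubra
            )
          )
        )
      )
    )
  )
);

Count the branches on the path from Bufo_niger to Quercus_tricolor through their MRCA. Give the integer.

The MRCA of Bufo_niger and Quercus_tricolor is the root of the tree.
From Bufo_niger up to that node: 3 branches. From Quercus_tricolor up to the same node: 6 branches. Total: 3 + 6 = 9.

9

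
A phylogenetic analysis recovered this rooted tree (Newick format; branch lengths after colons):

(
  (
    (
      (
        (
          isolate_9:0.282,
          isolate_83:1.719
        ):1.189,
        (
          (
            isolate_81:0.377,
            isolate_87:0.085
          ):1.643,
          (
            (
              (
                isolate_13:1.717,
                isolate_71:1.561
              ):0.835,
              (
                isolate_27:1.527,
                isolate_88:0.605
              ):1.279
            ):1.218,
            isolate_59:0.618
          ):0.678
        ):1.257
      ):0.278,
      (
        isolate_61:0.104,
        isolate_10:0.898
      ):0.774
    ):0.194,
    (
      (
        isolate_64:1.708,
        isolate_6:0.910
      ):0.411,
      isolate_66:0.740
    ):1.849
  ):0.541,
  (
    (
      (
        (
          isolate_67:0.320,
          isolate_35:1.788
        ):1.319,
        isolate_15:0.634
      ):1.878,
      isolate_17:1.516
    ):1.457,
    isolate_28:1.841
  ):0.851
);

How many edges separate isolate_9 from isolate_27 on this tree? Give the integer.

The MRCA of isolate_9 and isolate_27 is the node subtending ((isolate_9,isolate_83),((isolate_81,isolate_87),(((isolate_13,isolate_71),(isolate_27,isolate_88)),isolate_59))).
From isolate_9 up to that node: 2 branches. From isolate_27 up to the same node: 5 branches. Total: 2 + 5 = 7.

7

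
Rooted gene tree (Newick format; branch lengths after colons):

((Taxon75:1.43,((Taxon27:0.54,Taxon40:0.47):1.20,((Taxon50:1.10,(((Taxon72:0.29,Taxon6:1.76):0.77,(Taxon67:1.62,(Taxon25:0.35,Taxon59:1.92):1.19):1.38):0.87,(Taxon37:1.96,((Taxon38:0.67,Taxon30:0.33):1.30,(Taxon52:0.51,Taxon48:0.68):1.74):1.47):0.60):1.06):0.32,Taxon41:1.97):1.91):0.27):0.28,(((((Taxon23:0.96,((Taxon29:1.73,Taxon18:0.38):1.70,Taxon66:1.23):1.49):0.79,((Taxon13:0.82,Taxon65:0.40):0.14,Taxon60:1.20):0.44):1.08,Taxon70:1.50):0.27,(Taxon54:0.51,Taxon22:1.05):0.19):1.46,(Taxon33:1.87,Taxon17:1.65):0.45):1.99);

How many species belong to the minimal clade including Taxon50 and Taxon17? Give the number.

27

The MRCA of Taxon50 and Taxon17 is the root, so the clade is the entire tree.
That clade contains 27 terminal taxa: Taxon13, Taxon17, Taxon18, Taxon22, Taxon23, Taxon25, Taxon27, Taxon29, Taxon30, Taxon33, Taxon37, Taxon38, Taxon40, Taxon41, Taxon48, Taxon50, Taxon52, Taxon54, Taxon59, Taxon6, Taxon60, Taxon65, Taxon66, Taxon67, Taxon70, Taxon72, Taxon75.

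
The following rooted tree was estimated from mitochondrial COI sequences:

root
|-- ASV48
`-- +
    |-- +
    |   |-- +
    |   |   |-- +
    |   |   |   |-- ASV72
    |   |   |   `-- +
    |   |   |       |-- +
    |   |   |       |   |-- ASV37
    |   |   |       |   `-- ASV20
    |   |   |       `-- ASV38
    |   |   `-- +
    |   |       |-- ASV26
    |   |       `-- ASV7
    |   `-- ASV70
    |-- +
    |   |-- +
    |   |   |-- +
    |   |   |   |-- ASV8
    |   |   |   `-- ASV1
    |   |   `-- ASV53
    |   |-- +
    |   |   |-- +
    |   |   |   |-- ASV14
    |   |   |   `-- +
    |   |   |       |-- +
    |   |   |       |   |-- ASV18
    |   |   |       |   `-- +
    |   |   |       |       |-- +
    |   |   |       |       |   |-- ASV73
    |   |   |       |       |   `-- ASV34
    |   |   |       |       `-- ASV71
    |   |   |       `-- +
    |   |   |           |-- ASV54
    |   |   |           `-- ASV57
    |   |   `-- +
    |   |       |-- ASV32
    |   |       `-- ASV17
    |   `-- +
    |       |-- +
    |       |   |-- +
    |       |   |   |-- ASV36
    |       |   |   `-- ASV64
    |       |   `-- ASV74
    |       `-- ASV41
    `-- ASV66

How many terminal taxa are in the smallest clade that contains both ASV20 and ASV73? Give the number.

The MRCA of ASV20 and ASV73 is the node subtending ((((ASV72,((ASV37,ASV20),ASV38)),(ASV26,ASV7)),ASV70),(((ASV8,ASV1),ASV53),((ASV14,((ASV18,((ASV73,ASV34),ASV71)),(ASV54,ASV57))),(ASV32,ASV17)),(((ASV36,ASV64),ASV74),ASV41)),ASV66).
That clade contains 24 terminal taxa: ASV1, ASV14, ASV17, ASV18, ASV20, ASV26, ASV32, ASV34, ASV36, ASV37, ASV38, ASV41, ASV53, ASV54, ASV57, ASV64, ASV66, ASV7, ASV70, ASV71, ASV72, ASV73, ASV74, ASV8.

24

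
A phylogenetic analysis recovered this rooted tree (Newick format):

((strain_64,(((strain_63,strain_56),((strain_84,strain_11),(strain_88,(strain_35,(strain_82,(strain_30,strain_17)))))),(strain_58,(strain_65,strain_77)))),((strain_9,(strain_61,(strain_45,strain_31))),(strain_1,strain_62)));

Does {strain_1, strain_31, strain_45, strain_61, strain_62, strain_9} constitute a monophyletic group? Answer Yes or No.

Yes

The most recent common ancestor of these taxa subtends ((strain_9,(strain_61,(strain_45,strain_31))),(strain_1,strain_62)).
That clade has exactly 6 tips — every listed taxon and nothing else — so the group is monophyletic.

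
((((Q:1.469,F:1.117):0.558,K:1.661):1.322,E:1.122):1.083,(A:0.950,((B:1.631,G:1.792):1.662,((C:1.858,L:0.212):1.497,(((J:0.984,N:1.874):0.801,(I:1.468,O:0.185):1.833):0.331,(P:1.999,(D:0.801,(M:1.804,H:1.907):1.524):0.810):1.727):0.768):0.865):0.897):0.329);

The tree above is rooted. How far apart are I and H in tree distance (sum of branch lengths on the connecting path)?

The path runs I → … → MRCA → … → H; the MRCA is the node subtending (((J,N),(I,O)),(P,(D,(M,H)))).
Branch lengths along that path: 1.468 + 1.833 + 0.331 + 1.727 + 0.810 + 1.524 + 1.907 = 9.600.

9.600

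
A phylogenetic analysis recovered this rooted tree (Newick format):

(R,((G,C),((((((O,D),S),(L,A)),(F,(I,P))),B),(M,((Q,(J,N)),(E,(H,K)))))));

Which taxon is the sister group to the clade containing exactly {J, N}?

Q

The clade containing exactly {J, N} attaches to the tree at the node subtending (Q,(J,N)).
The other lineage descending from that same node — the sister group — is the single tip Q.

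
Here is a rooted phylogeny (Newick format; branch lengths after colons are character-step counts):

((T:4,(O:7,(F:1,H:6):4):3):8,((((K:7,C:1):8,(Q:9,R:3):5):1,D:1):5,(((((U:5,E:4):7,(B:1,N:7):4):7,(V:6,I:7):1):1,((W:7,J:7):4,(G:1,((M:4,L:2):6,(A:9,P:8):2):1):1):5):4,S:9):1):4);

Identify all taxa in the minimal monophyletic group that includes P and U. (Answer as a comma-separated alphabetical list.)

Tracing P: it sits inside (A,P).
Tracing U: it sits inside (U,E).
The smallest clade enclosing both is ((((U,E),(B,N)),(V,I)),((W,J),(G,((M,L),(A,P))))); the answer is its 13 terminal taxa in alphabetical order.

A, B, E, G, I, J, L, M, N, P, U, V, W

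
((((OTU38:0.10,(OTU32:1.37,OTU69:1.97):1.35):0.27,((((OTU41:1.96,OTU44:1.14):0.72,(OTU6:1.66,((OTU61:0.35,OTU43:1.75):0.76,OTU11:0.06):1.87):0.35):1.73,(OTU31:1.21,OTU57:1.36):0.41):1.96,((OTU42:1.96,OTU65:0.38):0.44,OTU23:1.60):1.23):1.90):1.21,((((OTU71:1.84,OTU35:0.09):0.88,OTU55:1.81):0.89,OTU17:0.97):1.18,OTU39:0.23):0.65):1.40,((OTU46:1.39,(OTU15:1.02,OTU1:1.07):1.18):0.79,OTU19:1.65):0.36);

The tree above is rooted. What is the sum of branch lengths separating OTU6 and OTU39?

The path runs OTU6 → … → MRCA → … → OTU39; the MRCA is the node subtending (((OTU38,(OTU32,OTU69)),((((OTU41,OTU44),(OTU6,((OTU61,OTU43),OTU11))),(OTU31,OTU57)),((OTU42,OTU65),OTU23))),((((OTU71,OTU35),OTU55),OTU17),OTU39)).
Branch lengths along that path: 1.66 + 0.35 + 1.73 + 1.96 + 1.90 + 1.21 + 0.65 + 0.23 = 9.69.

9.69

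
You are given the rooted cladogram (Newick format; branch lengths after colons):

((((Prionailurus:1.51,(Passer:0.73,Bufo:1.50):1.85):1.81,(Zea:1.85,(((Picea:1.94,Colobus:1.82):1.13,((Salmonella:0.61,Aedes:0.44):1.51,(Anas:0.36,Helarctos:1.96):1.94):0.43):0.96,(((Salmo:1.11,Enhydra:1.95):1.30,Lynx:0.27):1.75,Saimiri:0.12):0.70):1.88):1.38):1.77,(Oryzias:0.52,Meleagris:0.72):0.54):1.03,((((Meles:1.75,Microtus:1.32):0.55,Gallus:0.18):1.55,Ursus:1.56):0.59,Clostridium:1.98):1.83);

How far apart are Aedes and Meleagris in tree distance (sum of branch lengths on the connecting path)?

The path runs Aedes → … → MRCA → … → Meleagris; the MRCA is the node subtending (((Prionailurus,(Passer,Bufo)),(Zea,(((Picea,Colobus),((Salmonella,Aedes),(Anas,Helarctos))),(((Salmo,Enhydra),Lynx),Saimiri)))),(Oryzias,Meleagris)).
Branch lengths along that path: 0.44 + 1.51 + 0.43 + 0.96 + 1.88 + 1.38 + 1.77 + 0.54 + 0.72 = 9.63.

9.63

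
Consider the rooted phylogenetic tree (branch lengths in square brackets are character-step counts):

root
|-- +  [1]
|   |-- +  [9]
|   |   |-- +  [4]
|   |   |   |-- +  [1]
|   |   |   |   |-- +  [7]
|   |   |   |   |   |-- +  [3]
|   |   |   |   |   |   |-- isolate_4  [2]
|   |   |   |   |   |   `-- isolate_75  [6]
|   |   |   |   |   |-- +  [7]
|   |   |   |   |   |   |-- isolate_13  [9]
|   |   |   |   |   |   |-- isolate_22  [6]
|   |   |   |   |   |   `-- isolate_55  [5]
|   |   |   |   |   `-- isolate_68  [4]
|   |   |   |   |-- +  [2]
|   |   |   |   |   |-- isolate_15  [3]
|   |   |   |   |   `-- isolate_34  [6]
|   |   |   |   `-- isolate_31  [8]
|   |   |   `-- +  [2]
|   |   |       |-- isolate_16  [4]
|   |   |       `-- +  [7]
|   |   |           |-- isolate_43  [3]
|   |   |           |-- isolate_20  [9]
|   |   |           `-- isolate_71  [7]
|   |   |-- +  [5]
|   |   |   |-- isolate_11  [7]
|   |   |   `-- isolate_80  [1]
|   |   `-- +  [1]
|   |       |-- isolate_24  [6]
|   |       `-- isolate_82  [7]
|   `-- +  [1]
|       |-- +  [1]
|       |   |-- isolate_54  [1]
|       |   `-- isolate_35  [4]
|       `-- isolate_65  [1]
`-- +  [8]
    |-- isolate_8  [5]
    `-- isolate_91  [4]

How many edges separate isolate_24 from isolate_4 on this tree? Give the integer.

The MRCA of isolate_24 and isolate_4 is the node subtending (((((isolate_4,isolate_75),(isolate_13,isolate_22,isolate_55),isolate_68),(isolate_15,isolate_34),isolate_31),(isolate_16,(isolate_43,isolate_20,isolate_71))),(isolate_11,isolate_80),(isolate_24,isolate_82)).
From isolate_24 up to that node: 2 branches. From isolate_4 up to the same node: 5 branches. Total: 2 + 5 = 7.

7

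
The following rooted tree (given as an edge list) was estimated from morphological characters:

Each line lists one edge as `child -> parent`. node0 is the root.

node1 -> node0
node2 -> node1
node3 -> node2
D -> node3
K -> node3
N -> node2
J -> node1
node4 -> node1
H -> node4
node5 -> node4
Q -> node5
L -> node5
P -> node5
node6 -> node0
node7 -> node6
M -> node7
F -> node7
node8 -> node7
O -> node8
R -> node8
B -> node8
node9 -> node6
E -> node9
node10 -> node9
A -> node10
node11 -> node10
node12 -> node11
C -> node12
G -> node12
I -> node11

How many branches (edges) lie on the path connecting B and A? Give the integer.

The MRCA of B and A is the node subtending ((M,F,(O,R,B)),(E,(A,((C,G),I)))).
From B up to that node: 3 branches. From A up to the same node: 3 branches. Total: 3 + 3 = 6.

6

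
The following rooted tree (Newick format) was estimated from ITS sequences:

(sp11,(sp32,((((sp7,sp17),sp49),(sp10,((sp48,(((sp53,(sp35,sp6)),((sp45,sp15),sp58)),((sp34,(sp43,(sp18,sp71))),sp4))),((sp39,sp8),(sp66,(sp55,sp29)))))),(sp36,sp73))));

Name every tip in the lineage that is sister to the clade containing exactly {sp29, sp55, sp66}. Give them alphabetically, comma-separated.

sp39, sp8

The clade containing exactly {sp29, sp55, sp66} attaches to the tree at the node subtending ((sp39,sp8),(sp66,(sp55,sp29))).
The other lineage descending from that same node — the sister group — is (sp39,sp8); its 2 tips in alphabetical order are the answer.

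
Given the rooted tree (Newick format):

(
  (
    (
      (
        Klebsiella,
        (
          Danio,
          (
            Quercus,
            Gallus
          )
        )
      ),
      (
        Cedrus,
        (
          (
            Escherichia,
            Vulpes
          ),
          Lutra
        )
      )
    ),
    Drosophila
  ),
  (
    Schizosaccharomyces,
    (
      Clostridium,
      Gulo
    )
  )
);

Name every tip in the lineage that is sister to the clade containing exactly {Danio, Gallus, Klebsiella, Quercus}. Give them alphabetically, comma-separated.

The clade containing exactly {Danio, Gallus, Klebsiella, Quercus} attaches to the tree at the node subtending ((Klebsiella,(Danio,(Quercus,Gallus))),(Cedrus,((Escherichia,Vulpes),Lutra))).
The other lineage descending from that same node — the sister group — is (Cedrus,((Escherichia,Vulpes),Lutra)); its 4 tips in alphabetical order are the answer.

Cedrus, Escherichia, Lutra, Vulpes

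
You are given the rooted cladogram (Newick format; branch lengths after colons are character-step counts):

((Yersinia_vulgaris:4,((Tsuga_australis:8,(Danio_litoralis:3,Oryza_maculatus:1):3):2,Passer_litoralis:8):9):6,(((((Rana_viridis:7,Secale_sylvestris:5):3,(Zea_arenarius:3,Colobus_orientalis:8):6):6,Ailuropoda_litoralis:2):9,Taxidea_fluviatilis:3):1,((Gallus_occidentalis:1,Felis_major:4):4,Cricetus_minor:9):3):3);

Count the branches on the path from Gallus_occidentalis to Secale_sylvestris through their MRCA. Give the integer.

The MRCA of Gallus_occidentalis and Secale_sylvestris is the node subtending (((((Rana_viridis,Secale_sylvestris),(Zea_arenarius,Colobus_orientalis)),Ailuropoda_litoralis),Taxidea_fluviatilis),((Gallus_occidentalis,Felis_major),Cricetus_minor)).
From Gallus_occidentalis up to that node: 3 branches. From Secale_sylvestris up to the same node: 5 branches. Total: 3 + 5 = 8.

8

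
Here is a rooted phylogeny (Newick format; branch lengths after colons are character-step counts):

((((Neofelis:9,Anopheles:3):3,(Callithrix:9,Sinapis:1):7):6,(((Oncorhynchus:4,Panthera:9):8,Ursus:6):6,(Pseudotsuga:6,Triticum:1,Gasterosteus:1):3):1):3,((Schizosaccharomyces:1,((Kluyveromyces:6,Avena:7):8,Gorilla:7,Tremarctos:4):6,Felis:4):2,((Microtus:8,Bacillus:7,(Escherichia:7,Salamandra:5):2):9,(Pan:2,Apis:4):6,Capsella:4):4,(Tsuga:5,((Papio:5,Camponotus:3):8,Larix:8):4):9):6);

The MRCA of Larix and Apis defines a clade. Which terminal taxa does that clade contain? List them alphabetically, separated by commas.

Tracing Larix: it sits inside ((Papio,Camponotus),Larix).
Tracing Apis: it sits inside (Pan,Apis).
The smallest clade enclosing both is ((Schizosaccharomyces,((Kluyveromyces,Avena),Gorilla,Tremarctos),Felis),((Microtus,Bacillus,(Escherichia,Salamandra)),(Pan,Apis),Capsella),(Tsuga,((Papio,Camponotus),Larix))); the answer is its 17 terminal taxa in alphabetical order.

Apis, Avena, Bacillus, Camponotus, Capsella, Escherichia, Felis, Gorilla, Kluyveromyces, Larix, Microtus, Pan, Papio, Salamandra, Schizosaccharomyces, Tremarctos, Tsuga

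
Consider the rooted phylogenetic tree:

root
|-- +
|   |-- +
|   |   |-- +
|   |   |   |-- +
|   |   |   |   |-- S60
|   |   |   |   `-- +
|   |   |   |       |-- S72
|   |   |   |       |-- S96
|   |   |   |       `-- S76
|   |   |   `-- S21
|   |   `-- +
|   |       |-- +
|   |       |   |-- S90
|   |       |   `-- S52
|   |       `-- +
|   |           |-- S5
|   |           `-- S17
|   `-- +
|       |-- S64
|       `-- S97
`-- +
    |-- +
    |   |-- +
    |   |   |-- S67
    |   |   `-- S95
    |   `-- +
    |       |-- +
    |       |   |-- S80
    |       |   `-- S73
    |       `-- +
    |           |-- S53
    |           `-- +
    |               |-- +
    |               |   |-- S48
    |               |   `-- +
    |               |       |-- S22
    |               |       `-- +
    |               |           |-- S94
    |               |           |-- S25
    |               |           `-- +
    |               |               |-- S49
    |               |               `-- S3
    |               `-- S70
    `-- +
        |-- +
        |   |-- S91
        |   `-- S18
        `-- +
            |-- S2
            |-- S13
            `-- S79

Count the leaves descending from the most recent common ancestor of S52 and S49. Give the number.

The MRCA of S52 and S49 is the root, so the clade is the entire tree.
That clade contains 28 terminal taxa: S13, S17, S18, S2, S21, S22, S25, S3, S48, S49, S5, S52, S53, S60, S64, S67, S70, S72, S73, S76, S79, S80, S90, S91, S94, S95, S96, S97.

28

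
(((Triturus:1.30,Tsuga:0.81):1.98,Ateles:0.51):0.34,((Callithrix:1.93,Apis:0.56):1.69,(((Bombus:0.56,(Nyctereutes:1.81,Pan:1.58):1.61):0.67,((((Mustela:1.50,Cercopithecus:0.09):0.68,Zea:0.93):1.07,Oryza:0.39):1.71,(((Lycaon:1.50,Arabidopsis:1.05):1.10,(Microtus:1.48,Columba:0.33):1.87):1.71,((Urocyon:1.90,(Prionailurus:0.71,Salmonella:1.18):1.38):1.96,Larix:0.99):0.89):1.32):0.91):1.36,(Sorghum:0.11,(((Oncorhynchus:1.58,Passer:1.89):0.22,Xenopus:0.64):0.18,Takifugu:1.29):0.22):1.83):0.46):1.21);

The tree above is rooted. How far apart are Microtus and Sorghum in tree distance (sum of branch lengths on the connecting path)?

10.59

The path runs Microtus → … → MRCA → … → Sorghum; the MRCA is the node subtending (((Bombus,(Nyctereutes,Pan)),((((Mustela,Cercopithecus),Zea),Oryza),(((Lycaon,Arabidopsis),(Microtus,Columba)),((Urocyon,(Prionailurus,Salmonella)),Larix)))),(Sorghum,(((Oncorhynchus,Passer),Xenopus),Takifugu))).
Branch lengths along that path: 1.48 + 1.87 + 1.71 + 1.32 + 0.91 + 1.36 + 1.83 + 0.11 = 10.59.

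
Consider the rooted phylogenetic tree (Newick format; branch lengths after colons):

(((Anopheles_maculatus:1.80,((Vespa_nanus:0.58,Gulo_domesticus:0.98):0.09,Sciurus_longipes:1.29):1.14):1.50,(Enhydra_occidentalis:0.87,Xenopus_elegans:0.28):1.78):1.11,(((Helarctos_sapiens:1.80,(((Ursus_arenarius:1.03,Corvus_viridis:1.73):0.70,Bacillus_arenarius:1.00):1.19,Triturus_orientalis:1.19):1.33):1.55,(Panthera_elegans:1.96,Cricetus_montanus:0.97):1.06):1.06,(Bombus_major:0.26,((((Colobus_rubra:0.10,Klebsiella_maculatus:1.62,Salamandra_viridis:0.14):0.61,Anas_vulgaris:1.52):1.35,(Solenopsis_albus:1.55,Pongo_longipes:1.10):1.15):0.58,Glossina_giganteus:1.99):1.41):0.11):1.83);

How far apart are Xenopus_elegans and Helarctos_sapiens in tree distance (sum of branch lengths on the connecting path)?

9.41

The path runs Xenopus_elegans → … → MRCA → … → Helarctos_sapiens; the MRCA is the root of the tree.
Branch lengths along that path: 0.28 + 1.78 + 1.11 + 1.83 + 1.06 + 1.55 + 1.80 = 9.41.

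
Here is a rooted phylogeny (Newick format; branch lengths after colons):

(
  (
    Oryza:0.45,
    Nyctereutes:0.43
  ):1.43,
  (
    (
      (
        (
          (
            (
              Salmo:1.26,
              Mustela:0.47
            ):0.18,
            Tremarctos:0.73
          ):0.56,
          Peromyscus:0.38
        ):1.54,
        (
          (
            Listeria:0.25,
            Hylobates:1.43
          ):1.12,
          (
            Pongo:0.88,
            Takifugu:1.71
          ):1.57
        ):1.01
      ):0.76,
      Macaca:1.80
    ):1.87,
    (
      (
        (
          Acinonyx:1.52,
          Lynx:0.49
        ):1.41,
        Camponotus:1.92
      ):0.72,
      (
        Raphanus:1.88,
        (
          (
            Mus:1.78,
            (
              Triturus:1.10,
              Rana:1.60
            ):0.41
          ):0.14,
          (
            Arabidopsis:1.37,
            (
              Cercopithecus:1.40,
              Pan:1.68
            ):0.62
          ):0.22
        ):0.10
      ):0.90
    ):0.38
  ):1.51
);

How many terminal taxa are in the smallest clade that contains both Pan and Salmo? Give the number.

19

The MRCA of Pan and Salmo is the node subtending ((((((Salmo,Mustela),Tremarctos),Peromyscus),((Listeria,Hylobates),(Pongo,Takifugu))),Macaca),(((Acinonyx,Lynx),Camponotus),(Raphanus,((Mus,(Triturus,Rana)),(Arabidopsis,(Cercopithecus,Pan)))))).
That clade contains 19 terminal taxa: Acinonyx, Arabidopsis, Camponotus, Cercopithecus, Hylobates, Listeria, Lynx, Macaca, Mus, Mustela, Pan, Peromyscus, Pongo, Rana, Raphanus, Salmo, Takifugu, Tremarctos, Triturus.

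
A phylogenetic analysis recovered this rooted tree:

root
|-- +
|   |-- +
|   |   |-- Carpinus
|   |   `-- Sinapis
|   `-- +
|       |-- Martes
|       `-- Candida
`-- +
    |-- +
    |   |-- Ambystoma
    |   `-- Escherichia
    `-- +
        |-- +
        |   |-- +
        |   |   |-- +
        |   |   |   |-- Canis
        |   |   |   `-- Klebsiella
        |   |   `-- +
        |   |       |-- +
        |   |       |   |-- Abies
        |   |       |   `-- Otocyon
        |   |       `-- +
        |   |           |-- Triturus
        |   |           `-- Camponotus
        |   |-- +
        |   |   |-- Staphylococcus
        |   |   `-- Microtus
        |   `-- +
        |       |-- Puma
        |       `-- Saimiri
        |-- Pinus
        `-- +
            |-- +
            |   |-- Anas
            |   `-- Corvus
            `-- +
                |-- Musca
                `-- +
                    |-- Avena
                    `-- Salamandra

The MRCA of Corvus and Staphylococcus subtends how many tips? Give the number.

The MRCA of Corvus and Staphylococcus is the node subtending ((((Canis,Klebsiella),((Abies,Otocyon),(Triturus,Camponotus))),(Staphylococcus,Microtus),(Puma,Saimiri)),Pinus,((Anas,Corvus),(Musca,(Avena,Salamandra)))).
That clade contains 16 terminal taxa: Abies, Anas, Avena, Camponotus, Canis, Corvus, Klebsiella, Microtus, Musca, Otocyon, Pinus, Puma, Saimiri, Salamandra, Staphylococcus, Triturus.

16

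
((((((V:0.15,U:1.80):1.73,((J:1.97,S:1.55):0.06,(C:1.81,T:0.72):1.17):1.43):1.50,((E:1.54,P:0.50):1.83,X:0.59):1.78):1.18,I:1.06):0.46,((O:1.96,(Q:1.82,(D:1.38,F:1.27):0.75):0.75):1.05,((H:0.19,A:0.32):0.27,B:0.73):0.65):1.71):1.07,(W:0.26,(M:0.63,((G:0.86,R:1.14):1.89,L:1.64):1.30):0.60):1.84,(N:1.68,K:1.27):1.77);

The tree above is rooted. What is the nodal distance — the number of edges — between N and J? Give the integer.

The MRCA of N and J is the root of the tree.
From N up to that node: 2 branches. From J up to the same node: 7 branches. Total: 2 + 7 = 9.

9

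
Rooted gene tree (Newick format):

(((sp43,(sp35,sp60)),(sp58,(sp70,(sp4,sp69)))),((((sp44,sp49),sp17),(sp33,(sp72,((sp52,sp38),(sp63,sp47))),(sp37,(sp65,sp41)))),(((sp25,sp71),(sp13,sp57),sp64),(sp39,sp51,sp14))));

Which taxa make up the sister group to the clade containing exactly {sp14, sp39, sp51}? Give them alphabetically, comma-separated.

The clade containing exactly {sp14, sp39, sp51} attaches to the tree at the node subtending (((sp25,sp71),(sp13,sp57),sp64),(sp39,sp51,sp14)).
The other lineage descending from that same node — the sister group — is ((sp25,sp71),(sp13,sp57),sp64); its 5 tips in alphabetical order are the answer.

sp13, sp25, sp57, sp64, sp71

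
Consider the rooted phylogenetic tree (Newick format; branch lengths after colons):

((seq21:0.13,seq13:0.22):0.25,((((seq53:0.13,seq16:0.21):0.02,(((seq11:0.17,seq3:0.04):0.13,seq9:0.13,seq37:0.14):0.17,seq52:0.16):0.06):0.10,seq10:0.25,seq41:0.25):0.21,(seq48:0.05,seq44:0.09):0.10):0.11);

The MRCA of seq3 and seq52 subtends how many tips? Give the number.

5

The MRCA of seq3 and seq52 is the node subtending (((seq11,seq3),seq9,seq37),seq52).
That clade contains 5 terminal taxa: seq11, seq3, seq37, seq52, seq9.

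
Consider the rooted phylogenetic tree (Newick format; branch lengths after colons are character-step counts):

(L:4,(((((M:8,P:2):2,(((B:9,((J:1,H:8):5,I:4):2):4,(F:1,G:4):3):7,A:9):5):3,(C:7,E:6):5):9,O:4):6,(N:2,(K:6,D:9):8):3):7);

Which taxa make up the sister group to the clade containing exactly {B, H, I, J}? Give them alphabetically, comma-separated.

The clade containing exactly {B, H, I, J} attaches to the tree at the node subtending ((B,((J,H),I)),(F,G)).
The other lineage descending from that same node — the sister group — is (F,G); its 2 tips in alphabetical order are the answer.

F, G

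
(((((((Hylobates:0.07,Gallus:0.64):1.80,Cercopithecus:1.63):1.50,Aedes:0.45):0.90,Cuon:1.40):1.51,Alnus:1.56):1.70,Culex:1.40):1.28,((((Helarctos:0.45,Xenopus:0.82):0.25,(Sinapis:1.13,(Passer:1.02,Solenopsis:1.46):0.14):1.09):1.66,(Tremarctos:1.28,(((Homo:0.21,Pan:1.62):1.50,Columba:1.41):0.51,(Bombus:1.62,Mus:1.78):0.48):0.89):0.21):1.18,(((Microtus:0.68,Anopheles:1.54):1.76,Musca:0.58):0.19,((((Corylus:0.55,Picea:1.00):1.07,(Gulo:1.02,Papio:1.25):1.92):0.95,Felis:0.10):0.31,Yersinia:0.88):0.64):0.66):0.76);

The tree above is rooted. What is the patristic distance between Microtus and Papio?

The path runs Microtus → … → MRCA → … → Papio; the MRCA is the node subtending (((Microtus,Anopheles),Musca),((((Corylus,Picea),(Gulo,Papio)),Felis),Yersinia)).
Branch lengths along that path: 0.68 + 1.76 + 0.19 + 0.64 + 0.31 + 0.95 + 1.92 + 1.25 = 7.70.

7.70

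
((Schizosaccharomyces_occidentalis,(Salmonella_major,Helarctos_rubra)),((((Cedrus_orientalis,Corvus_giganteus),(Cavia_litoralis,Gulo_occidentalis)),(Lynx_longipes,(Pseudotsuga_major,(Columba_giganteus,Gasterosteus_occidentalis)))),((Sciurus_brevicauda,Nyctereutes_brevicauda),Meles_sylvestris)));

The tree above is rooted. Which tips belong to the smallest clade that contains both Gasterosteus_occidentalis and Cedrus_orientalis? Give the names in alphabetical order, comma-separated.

Tracing Gasterosteus_occidentalis: it sits inside (Columba_giganteus,Gasterosteus_occidentalis).
Tracing Cedrus_orientalis: it sits inside (Cedrus_orientalis,Corvus_giganteus).
The smallest clade enclosing both is (((Cedrus_orientalis,Corvus_giganteus),(Cavia_litoralis,Gulo_occidentalis)),(Lynx_longipes,(Pseudotsuga_major,(Columba_giganteus,Gasterosteus_occidentalis)))); the answer is its 8 terminal taxa in alphabetical order.

Cavia_litoralis, Cedrus_orientalis, Columba_giganteus, Corvus_giganteus, Gasterosteus_occidentalis, Gulo_occidentalis, Lynx_longipes, Pseudotsuga_major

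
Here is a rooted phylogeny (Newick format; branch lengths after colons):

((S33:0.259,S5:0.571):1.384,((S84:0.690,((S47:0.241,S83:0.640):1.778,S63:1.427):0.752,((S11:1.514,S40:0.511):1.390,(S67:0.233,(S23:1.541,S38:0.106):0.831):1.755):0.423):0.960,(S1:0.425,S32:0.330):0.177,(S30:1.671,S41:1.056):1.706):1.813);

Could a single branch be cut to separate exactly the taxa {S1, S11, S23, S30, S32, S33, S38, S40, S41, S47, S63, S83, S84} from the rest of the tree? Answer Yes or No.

No

The MRCA of the listed taxa is the root, so the smallest clade containing them is the whole tree.
That clade also contains S5, S67, which are not in the proposed group, so the group is not monophyletic.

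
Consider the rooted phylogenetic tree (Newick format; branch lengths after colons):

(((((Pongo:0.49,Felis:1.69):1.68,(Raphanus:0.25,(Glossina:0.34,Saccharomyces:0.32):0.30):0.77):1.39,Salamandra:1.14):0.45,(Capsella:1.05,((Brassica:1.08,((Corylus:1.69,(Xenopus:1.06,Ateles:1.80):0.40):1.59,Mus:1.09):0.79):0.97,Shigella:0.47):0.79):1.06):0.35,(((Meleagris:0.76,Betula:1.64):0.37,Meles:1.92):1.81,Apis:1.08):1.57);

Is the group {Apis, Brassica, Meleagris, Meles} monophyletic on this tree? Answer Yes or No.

No

The MRCA of the listed taxa is the root, so the smallest clade containing them is the whole tree.
That clade also contains Ateles, Betula, Capsella, Corylus, Felis, Glossina, Mus, Pongo, Raphanus, Saccharomyces, Salamandra, Shigella, Xenopus, which are not in the proposed group, so the group is not monophyletic.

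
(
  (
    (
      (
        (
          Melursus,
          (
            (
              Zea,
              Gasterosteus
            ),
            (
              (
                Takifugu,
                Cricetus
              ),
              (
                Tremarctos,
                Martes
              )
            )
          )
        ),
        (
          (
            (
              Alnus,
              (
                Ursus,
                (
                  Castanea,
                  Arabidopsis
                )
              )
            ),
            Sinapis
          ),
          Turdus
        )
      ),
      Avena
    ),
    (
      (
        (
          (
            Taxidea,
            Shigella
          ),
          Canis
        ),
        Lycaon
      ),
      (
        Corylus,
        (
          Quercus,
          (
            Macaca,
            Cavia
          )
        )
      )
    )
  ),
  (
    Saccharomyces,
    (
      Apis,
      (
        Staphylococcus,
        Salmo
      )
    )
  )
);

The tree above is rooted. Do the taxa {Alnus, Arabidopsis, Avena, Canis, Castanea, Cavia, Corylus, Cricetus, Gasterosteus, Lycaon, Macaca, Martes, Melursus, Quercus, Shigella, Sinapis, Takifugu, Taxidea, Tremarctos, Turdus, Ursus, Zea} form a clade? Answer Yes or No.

Yes

The most recent common ancestor of these taxa subtends ((((Melursus,((Zea,Gasterosteus),((Takifugu,Cricetus),(Tremarctos,Martes)))),(((Alnus,(Ursus,(Castanea,Arabidopsis))),Sinapis),Turdus)),Avena),((((Taxidea,Shigella),Canis),Lycaon),(Corylus,(Quercus,(Macaca,Cavia))))).
That clade has exactly 22 tips — every listed taxon and nothing else — so the group is monophyletic.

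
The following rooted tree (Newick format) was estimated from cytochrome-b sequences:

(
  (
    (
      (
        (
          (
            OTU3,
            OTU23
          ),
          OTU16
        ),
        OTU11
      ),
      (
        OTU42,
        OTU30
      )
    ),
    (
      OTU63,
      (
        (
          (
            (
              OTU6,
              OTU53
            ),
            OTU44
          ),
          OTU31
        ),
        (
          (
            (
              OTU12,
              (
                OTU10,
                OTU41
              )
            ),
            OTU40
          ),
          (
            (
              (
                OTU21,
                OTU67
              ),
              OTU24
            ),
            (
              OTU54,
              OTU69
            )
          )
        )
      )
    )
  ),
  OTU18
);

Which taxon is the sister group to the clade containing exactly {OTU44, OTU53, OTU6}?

OTU31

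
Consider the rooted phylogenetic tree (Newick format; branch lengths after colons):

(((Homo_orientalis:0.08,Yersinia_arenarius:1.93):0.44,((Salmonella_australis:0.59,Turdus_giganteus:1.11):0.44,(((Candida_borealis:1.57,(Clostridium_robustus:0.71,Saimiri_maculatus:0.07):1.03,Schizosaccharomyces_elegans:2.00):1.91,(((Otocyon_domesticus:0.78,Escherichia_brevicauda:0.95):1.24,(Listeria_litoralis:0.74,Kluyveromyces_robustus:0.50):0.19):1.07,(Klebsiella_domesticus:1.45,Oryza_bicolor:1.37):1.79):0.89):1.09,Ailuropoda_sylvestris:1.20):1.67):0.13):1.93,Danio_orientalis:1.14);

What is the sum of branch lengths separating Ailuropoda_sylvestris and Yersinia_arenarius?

5.37

The path runs Ailuropoda_sylvestris → … → MRCA → … → Yersinia_arenarius; the MRCA is the node subtending ((Homo_orientalis,Yersinia_arenarius),((Salmonella_australis,Turdus_giganteus),(((Candida_borealis,(Clostridium_robustus,Saimiri_maculatus),Schizosaccharomyces_elegans),(((Otocyon_domesticus,Escherichia_brevicauda),(Listeria_litoralis,Kluyveromyces_robustus)),(Klebsiella_domesticus,Oryza_bicolor))),Ailuropoda_sylvestris))).
Branch lengths along that path: 1.20 + 1.67 + 0.13 + 0.44 + 1.93 = 5.37.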